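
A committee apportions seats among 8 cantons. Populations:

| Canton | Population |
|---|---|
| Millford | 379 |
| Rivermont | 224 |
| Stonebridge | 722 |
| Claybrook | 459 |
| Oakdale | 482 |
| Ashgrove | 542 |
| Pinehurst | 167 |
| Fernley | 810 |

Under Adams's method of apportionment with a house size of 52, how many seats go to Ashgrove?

7

Standard divisor 3785/52 ≈ 72.788; standard quotas: Millford 5.207, Rivermont 3.077, Stonebridge 9.919, Claybrook 6.306, Oakdale 6.622, Ashgrove 7.446, Pinehurst 2.294, Fernley 11.128.
Rounding up gives 6, 4, 10, 7, 7, 8, 3, 12 = 57 seats, so the divisor must be adjusted.
With modified divisor 80: modified quotas Millford 4.737, Rivermont 2.800, Stonebridge 9.025, Claybrook 5.737, Oakdale 6.025, Ashgrove 6.775, Pinehurst 2.087, Fernley 10.125.
Rounding up: Millford 5, Rivermont 3, Stonebridge 10, Claybrook 6, Oakdale 7, Ashgrove 7, Pinehurst 3, Fernley 11 (total 52).
Ashgrove receives 7.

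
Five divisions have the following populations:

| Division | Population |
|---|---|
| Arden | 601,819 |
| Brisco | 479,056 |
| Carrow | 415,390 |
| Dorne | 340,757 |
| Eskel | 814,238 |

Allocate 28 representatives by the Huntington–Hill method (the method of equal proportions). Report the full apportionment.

With divisor 94421: modified quotas Arden 6.374, Brisco 5.074, Carrow 4.399, Dorne 3.609, Eskel 8.623.
Geometric-mean thresholds: Arden √(6·7)=6.481, Brisco √(5·6)=5.477, Carrow √(4·5)=4.472, Dorne √(3·4)=3.464, Eskel √(8·9)=8.485.
Each quota rounded against its threshold gives Arden 6, Brisco 5, Carrow 4, Dorne 4, Eskel 9 (total 28).

Arden=6, Brisco=5, Carrow=4, Dorne=4, Eskel=9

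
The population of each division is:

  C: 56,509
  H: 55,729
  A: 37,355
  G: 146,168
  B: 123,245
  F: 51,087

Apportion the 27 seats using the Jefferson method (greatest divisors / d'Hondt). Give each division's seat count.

Standard divisor 470093/27 ≈ 17410.852; standard quotas: C 3.246, H 3.201, A 2.146, G 8.395, B 7.079, F 2.934.
Rounding down gives 3, 3, 2, 8, 7, 2 = 25 seats, so the divisor must be adjusted.
With modified divisor 15800: modified quotas C 3.577, H 3.527, A 2.364, G 9.251, B 7.800, F 3.233.
Rounding down: C 3, H 3, A 2, G 9, B 7, F 3 (total 27).

C 3, H 3, A 2, G 9, B 7, F 3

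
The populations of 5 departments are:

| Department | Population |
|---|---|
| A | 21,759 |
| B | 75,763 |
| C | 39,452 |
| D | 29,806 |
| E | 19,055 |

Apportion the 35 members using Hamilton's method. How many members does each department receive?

Total 185835; standard divisor 185835/35 ≈ 5309.571.
Standard quotas: A 4.0981, B 14.2691, C 7.4304, D 5.6136, E 3.5888.
Lower quotas: A 4, B 14, C 7, D 5, E 3 (sum 33, leaving 2 seats).
Remainders in descending order: D 0.6136, E 0.5888, C 0.4304, B 0.2691, A 0.0981.
Largest remainders: D, E receive the extra seats.

A: 4, B: 14, C: 7, D: 6, E: 4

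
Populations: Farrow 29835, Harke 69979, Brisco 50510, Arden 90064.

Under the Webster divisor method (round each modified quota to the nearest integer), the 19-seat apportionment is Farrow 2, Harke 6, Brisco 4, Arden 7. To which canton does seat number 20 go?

Arden

Priority for the next seat is population ÷ (current seats + 0.5).
Priorities: Farrow 11934.000, Harke 10766.000, Brisco 11224.444, Arden 12008.533.
Highest priority: Arden.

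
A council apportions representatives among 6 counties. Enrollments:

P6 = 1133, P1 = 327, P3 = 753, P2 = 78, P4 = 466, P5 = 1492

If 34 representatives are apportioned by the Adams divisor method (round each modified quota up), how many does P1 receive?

3

Standard divisor 4249/34 ≈ 124.971; standard quotas: P6 9.066, P1 2.617, P3 6.025, P2 0.624, P4 3.729, P5 11.939.
Rounding up gives 10, 3, 7, 1, 4, 12 = 37 seats, so the divisor must be adjusted.
With modified divisor 140: modified quotas P6 8.093, P1 2.336, P3 5.379, P2 0.557, P4 3.329, P5 10.657.
Rounding up: P6 9, P1 3, P3 6, P2 1, P4 4, P5 11 (total 34).
P1 receives 3.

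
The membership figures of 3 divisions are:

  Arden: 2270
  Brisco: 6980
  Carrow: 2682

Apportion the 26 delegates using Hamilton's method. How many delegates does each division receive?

Arden=5, Brisco=15, Carrow=6

Total 11932; standard divisor 11932/26 ≈ 458.923.
Standard quotas: Arden 4.9464, Brisco 15.2095, Carrow 5.8441.
Lower quotas: Arden 4, Brisco 15, Carrow 5 (sum 24, leaving 2 seats).
Remainders in descending order: Arden 0.9464, Carrow 0.8441, Brisco 0.2095.
Largest remainders: Arden, Carrow receive the extra seats.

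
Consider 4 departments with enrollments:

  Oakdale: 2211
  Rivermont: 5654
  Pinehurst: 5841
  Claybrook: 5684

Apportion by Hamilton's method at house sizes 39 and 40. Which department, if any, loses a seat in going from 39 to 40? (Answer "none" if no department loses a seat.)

Oakdale

At 39 seats: Oakdale 5, Rivermont 11, Pinehurst 12, Claybrook 11.
At 40 seats: Oakdale 4, Rivermont 12, Pinehurst 12, Claybrook 12.
Oakdale drops from 5 to 4.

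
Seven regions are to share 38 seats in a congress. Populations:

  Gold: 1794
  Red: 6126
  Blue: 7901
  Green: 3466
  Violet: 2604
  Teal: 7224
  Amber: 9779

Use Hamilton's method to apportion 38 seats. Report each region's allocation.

Gold 2, Red 6, Blue 8, Green 3, Violet 2, Teal 7, Amber 10

Standard divisor: 38894 ÷ 38 ≈ 1023.526.
Standard quotas: Gold 1.7528, Red 5.9852, Blue 7.7194, Green 3.3863, Violet 2.5441, Teal 7.0580, Amber 9.5542.
Lower quotas: Gold 1, Red 5, Blue 7, Green 3, Violet 2, Teal 7, Amber 9 (sum 34, leaving 4 seats).
Remainders in descending order: Red 0.9852, Gold 0.7528, Blue 0.7194, Amber 0.5542, Violet 0.5441, Green 0.3863, Teal 0.0580.
Largest remainders: Red, Gold, Blue, Amber receive the extra seats.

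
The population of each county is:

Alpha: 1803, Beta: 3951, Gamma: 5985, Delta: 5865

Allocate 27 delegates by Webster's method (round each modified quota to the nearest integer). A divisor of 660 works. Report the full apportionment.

With modified divisor 660: modified quotas Alpha 2.732, Beta 5.986, Gamma 9.068, Delta 8.886.
Rounding to the nearest integer: Alpha 3, Beta 6, Gamma 9, Delta 9 (total 27).

Alpha=3, Beta=6, Gamma=9, Delta=9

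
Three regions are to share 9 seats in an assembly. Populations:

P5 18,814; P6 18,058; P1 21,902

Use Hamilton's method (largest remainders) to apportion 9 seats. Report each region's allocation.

P5: 3; P6: 3; P1: 3

Standard divisor: 58774 ÷ 9 ≈ 6530.444.
Standard quotas: P5 2.8810, P6 2.7652, P1 3.3538.
Lower quotas: P5 2, P6 2, P1 3 (sum 7, leaving 2 seats).
Remainders in descending order: P5 0.8810, P6 0.7652, P1 0.3538.
The surplus seats go to P5, P6.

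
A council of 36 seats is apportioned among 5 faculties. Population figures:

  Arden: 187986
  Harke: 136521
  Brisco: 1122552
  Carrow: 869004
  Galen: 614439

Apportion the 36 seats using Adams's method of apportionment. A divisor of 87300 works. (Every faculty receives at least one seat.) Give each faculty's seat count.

Arden 3, Harke 2, Brisco 13, Carrow 10, Galen 8

With modified divisor 87300: modified quotas Arden 2.153, Harke 1.564, Brisco 12.859, Carrow 9.954, Galen 7.038.
Rounding up: Arden 3, Harke 2, Brisco 13, Carrow 10, Galen 8 (total 36).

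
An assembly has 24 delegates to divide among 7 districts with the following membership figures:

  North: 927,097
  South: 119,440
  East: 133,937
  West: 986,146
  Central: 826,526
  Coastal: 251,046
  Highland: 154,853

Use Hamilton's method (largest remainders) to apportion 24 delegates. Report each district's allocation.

North=6; South=1; East=1; West=7; Central=6; Coastal=2; Highland=1

Total 3399045; standard divisor 3399045/24 ≈ 141626.875.
Standard quotas: North 6.5461, South 0.8433, East 0.9457, West 6.9630, Central 5.8359, Coastal 1.7726, Highland 1.0934.
Lower quotas: North 6, South 0, East 0, West 6, Central 5, Coastal 1, Highland 1 (sum 19, leaving 5 seats).
Remainders in descending order: West 0.9630, East 0.9457, South 0.8433, Central 0.8359, Coastal 0.7726, North 0.5461, Highland 0.0934.
Largest remainders: West, East, South, Central, Coastal receive the extra seats.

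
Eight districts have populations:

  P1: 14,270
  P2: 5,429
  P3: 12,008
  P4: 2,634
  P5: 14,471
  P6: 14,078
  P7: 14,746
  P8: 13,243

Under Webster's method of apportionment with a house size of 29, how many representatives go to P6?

4

Standard divisor 90879/29 ≈ 3133.759; standard quotas: P1 4.554, P2 1.732, P3 3.832, P4 0.841, P5 4.618, P6 4.492, P7 4.706, P8 4.226.
Rounding to the nearest integer gives 5, 2, 4, 1, 5, 4, 5, 4 = 30 seats, so the divisor must be adjusted.
With modified divisor 3200: modified quotas P1 4.459, P2 1.697, P3 3.752, P4 0.823, P5 4.522, P6 4.399, P7 4.608, P8 4.138.
Rounding to the nearest integer: P1 4, P2 2, P3 4, P4 1, P5 5, P6 4, P7 5, P8 4 (total 29).
P6 receives 4.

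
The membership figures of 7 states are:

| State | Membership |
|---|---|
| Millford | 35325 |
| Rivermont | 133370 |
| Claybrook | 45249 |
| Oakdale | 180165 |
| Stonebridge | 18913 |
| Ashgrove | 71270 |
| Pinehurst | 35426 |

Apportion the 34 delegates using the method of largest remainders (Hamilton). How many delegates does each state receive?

Millford 2, Rivermont 9, Claybrook 3, Oakdale 12, Stonebridge 1, Ashgrove 5, Pinehurst 2

Standard divisor: 519718 ÷ 34 ≈ 15285.824.
Standard quotas: Millford 2.3110, Rivermont 8.7251, Claybrook 2.9602, Oakdale 11.7864, Stonebridge 1.2373, Ashgrove 4.6625, Pinehurst 2.3176.
Lower quotas: Millford 2, Rivermont 8, Claybrook 2, Oakdale 11, Stonebridge 1, Ashgrove 4, Pinehurst 2 (sum 30, leaving 4 seats).
Remainders in descending order: Claybrook 0.9602, Oakdale 0.7864, Rivermont 0.7251, Ashgrove 0.6625, Pinehurst 0.3176, Millford 0.3110, Stonebridge 0.2373.
Largest remainders: Claybrook, Oakdale, Rivermont, Ashgrove receive the extra seats.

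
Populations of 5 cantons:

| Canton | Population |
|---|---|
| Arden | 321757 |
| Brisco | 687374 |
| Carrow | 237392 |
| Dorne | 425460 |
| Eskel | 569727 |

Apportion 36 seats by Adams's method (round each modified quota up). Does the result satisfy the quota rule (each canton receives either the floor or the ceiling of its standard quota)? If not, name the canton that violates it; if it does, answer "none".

Standard quotas: Arden 5.167, Brisco 11.039, Carrow 3.812, Dorne 6.833, Eskel 9.149.
Adams allocation: Arden 5, Brisco 11, Carrow 4, Dorne 7, Eskel 9.
Every allocation lies between the lower and upper quota.

none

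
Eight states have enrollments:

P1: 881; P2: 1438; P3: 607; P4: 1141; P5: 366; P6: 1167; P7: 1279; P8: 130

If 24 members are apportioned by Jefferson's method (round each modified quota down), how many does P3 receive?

2

Standard divisor 7009/24 ≈ 292.042; standard quotas: P1 3.017, P2 4.924, P3 2.078, P4 3.907, P5 1.253, P6 3.996, P7 4.380, P8 0.445.
Rounding down gives 3, 4, 2, 3, 1, 3, 4, 0 = 20 seats, so the divisor must be adjusted.
With modified divisor 250: modified quotas P1 3.524, P2 5.752, P3 2.428, P4 4.564, P5 1.464, P6 4.668, P7 5.116, P8 0.520.
Rounding down: P1 3, P2 5, P3 2, P4 4, P5 1, P6 4, P7 5, P8 0 (total 24).
P3 receives 2.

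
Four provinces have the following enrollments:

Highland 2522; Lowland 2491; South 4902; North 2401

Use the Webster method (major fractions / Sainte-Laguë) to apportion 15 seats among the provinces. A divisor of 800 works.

Highland=3; Lowland=3; South=6; North=3

With modified divisor 800: modified quotas Highland 3.152, Lowland 3.114, South 6.128, North 3.001.
Rounding to the nearest integer: Highland 3, Lowland 3, South 6, North 3 (total 15).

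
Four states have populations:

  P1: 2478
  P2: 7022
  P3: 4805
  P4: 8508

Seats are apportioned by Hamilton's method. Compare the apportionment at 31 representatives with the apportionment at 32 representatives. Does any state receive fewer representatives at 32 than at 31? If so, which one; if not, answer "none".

At 31 seats: P1 3, P2 10, P3 6, P4 12.
At 32 seats: P1 3, P2 10, P3 7, P4 12.
No state's allocation decreased.

none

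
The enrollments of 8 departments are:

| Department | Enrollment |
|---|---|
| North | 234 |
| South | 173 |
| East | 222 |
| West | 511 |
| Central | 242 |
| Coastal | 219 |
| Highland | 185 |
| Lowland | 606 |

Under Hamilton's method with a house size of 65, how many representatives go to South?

The standard divisor is 2392/65 ≈ 36.8.
Standard quotas: North 6.359, South 4.701, East 6.033, West 13.886, Central 6.576, Coastal 5.951, Highland 5.027, Lowland 16.467.
Lower quotas: North 6, South 4, East 6, West 13, Central 6, Coastal 5, Highland 5, Lowland 16 (sum 61, leaving 4 seats).
Remainders in descending order: Coastal 0.951, West 0.886, South 0.701, Central 0.576, Lowland 0.467, North 0.359, East 0.033, Highland 0.027.
The surplus seats go to Coastal, West, South, Central.
South receives 5.

5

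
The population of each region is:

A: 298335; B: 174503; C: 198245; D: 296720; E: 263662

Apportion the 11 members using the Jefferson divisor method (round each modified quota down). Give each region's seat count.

A: 3, B: 1, C: 2, D: 3, E: 2

Standard divisor 1231465/11 ≈ 111951.364; standard quotas: A 2.665, B 1.559, C 1.771, D 2.650, E 2.355.
Rounding down gives 2, 1, 1, 2, 2 = 8 seats, so the divisor must be adjusted.
With modified divisor 93400: modified quotas A 3.194, B 1.868, C 2.123, D 3.177, E 2.823.
Rounding down: A 3, B 1, C 2, D 3, E 2 (total 11).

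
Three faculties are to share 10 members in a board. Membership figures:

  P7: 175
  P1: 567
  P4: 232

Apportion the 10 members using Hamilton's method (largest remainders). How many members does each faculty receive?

Total 974; standard divisor 974/10 ≈ 97.4.
Standard quotas: P7 1.797, P1 5.821, P4 2.382.
Lower quotas: P7 1, P1 5, P4 2 (sum 8, leaving 2 seats).
Remainders in descending order: P1 0.821, P7 0.797, P4 0.382.
Largest remainders: P1, P7 receive the extra seats.

P7 2; P1 6; P4 2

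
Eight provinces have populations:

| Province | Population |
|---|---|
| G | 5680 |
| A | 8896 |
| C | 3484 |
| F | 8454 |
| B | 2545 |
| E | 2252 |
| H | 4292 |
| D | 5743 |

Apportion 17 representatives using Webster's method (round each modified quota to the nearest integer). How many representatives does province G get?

Standard divisor 41346/17 ≈ 2432.118; standard quotas: G 2.335, A 3.658, C 1.432, F 3.476, B 1.046, E 0.926, H 1.765, D 2.361.
Rounding to the nearest integer gives 2, 4, 1, 3, 1, 1, 2, 2 = 16 seats, so the divisor must be adjusted.
With modified divisor 2400: modified quotas G 2.367, A 3.707, C 1.452, F 3.522, B 1.060, E 0.938, H 1.788, D 2.393.
Rounding to the nearest integer: G 2, A 4, C 1, F 4, B 1, E 1, H 2, D 2 (total 17).
G receives 2.

2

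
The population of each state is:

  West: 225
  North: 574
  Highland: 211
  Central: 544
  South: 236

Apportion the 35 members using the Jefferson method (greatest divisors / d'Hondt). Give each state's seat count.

Standard divisor 1790/35 ≈ 51.143; standard quotas: West 4.399, North 11.223, Highland 4.126, Central 10.637, South 4.615.
Rounding down gives 4, 11, 4, 10, 4 = 33 seats, so the divisor must be adjusted.
With modified divisor 47.5: modified quotas West 4.737, North 12.084, Highland 4.442, Central 11.453, South 4.968.
Rounding down: West 4, North 12, Highland 4, Central 11, South 4 (total 35).

West 4, North 12, Highland 4, Central 11, South 4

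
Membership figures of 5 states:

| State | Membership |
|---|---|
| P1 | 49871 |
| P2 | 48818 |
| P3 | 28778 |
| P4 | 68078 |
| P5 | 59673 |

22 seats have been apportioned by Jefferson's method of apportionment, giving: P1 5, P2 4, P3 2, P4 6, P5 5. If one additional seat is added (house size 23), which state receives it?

Priority for the next seat is population ÷ (current seats + 1).
Priorities: P1 8311.833, P2 9763.600, P3 9592.667, P4 9725.429, P5 9945.500.
Highest priority: P5.

P5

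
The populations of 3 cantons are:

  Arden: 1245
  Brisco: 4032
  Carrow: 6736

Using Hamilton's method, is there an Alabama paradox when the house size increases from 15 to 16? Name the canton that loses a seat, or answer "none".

none

At 15 seats: Arden 2, Brisco 5, Carrow 8.
At 16 seats: Arden 2, Brisco 5, Carrow 9.
No canton's allocation decreased.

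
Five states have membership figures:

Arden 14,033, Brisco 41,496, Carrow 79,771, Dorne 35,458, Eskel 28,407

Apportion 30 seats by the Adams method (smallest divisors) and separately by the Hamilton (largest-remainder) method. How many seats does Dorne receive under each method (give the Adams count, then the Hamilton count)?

5 and 6

Adams: Arden 2, Brisco 6, Carrow 12, Dorne 5, Eskel 5.
Hamilton: Arden 2, Brisco 6, Carrow 12, Dorne 6, Eskel 4.
Dorne gets 5 under Adams and 6 under Hamilton.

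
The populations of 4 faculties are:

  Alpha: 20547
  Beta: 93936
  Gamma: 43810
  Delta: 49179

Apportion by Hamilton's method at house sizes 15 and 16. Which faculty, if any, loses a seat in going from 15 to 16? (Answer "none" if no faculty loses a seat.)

none

At 15 seats: Alpha 1, Beta 7, Gamma 3, Delta 4.
At 16 seats: Alpha 2, Beta 7, Gamma 3, Delta 4.
No faculty's allocation decreased.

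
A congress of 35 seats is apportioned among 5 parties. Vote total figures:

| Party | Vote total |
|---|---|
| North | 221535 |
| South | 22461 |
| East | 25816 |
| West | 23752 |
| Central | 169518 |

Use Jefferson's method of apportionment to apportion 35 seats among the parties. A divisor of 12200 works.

With modified divisor 12200: modified quotas North 18.159, South 1.841, East 2.116, West 1.947, Central 13.895.
Rounding down: North 18, South 1, East 2, West 1, Central 13 (total 35).

North: 18; South: 1; East: 2; West: 1; Central: 13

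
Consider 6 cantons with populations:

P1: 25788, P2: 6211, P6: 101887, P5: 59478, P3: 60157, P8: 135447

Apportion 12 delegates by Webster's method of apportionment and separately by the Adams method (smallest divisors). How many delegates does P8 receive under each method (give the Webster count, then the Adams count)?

4 and 3

Webster: P1 1, P2 0, P6 3, P5 2, P3 2, P8 4.
Adams: P1 1, P2 1, P6 3, P5 2, P3 2, P8 3.
P8 gets 4 under Webster and 3 under Adams.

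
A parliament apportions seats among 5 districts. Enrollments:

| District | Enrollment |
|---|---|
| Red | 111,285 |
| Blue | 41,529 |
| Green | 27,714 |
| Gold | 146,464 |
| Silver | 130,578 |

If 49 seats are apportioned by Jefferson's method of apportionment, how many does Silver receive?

14

Standard divisor 457570/49 ≈ 9338.163; standard quotas: Red 11.917, Blue 4.447, Green 2.968, Gold 15.684, Silver 13.983.
Rounding down gives 11, 4, 2, 15, 13 = 45 seats, so the divisor must be adjusted.
With modified divisor 8900: modified quotas Red 12.504, Blue 4.666, Green 3.114, Gold 16.457, Silver 14.672.
Rounding down: Red 12, Blue 4, Green 3, Gold 16, Silver 14 (total 49).
Silver receives 14.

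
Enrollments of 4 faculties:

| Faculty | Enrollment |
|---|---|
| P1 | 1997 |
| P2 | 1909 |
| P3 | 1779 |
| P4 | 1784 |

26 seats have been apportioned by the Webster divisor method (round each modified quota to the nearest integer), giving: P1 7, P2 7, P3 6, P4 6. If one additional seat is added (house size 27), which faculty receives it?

Priority for the next seat is population ÷ (current seats + 0.5).
Priorities: P1 266.267, P2 254.533, P3 273.692, P4 274.462.
Highest priority: P4.

P4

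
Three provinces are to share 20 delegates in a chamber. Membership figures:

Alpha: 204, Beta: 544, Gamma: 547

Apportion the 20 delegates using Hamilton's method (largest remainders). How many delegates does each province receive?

Alpha: 3; Beta: 8; Gamma: 9

Standard divisor: 1295 ÷ 20 ≈ 64.75.
Standard quotas: Alpha 3.151, Beta 8.402, Gamma 8.448.
Lower quotas: Alpha 3, Beta 8, Gamma 8 (sum 19, leaving 1 seat).
Remainders in descending order: Gamma 0.448, Beta 0.402, Alpha 0.151.
The surplus seat goes to Gamma.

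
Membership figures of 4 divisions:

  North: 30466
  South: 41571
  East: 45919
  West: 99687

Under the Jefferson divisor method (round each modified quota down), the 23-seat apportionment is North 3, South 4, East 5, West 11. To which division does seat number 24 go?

Priority for the next seat is population ÷ (current seats + 1).
Priorities: North 7616.500, South 8314.200, East 7653.167, West 8307.250.
Highest priority: South.

South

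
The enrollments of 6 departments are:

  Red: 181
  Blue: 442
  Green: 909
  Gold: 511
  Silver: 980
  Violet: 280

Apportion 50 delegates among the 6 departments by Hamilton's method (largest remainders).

Red 3, Blue 6, Green 14, Gold 8, Silver 15, Violet 4

Standard divisor: 3303 ÷ 50 ≈ 66.06.
Standard quotas: Red 2.740, Blue 6.691, Green 13.760, Gold 7.735, Silver 14.835, Violet 4.239.
Lower quotas: Red 2, Blue 6, Green 13, Gold 7, Silver 14, Violet 4 (sum 46, leaving 4 seats).
Remainders in descending order: Silver 0.835, Green 0.760, Red 0.740, Gold 0.735, Blue 0.691, Violet 0.239.
The surplus seats go to Silver, Green, Red, Gold.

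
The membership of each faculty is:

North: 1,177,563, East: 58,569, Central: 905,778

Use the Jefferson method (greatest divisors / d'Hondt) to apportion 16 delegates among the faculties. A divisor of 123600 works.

North 9; East 0; Central 7

With modified divisor 123600: modified quotas North 9.527, East 0.474, Central 7.328.
Rounding down: North 9, East 0, Central 7 (total 16).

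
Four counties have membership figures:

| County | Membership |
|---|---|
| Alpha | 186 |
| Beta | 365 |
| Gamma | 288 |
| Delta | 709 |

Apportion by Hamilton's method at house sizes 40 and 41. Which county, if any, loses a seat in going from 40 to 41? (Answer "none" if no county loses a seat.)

Gamma

At 40 seats: Alpha 5, Beta 9, Gamma 8, Delta 18.
At 41 seats: Alpha 5, Beta 10, Gamma 7, Delta 19.
Gamma drops from 8 to 7.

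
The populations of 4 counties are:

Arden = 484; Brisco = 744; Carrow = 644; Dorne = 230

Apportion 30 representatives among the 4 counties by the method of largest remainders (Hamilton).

Standard divisor: 2102 ÷ 30 ≈ 70.067.
Standard quotas: Arden 6.908, Brisco 10.618, Carrow 9.191, Dorne 3.283.
Lower quotas: Arden 6, Brisco 10, Carrow 9, Dorne 3 (sum 28, leaving 2 seats).
Remainders in descending order: Arden 0.908, Brisco 0.618, Dorne 0.283, Carrow 0.191.
The surplus seats go to Arden, Brisco.

Arden=7, Brisco=11, Carrow=9, Dorne=3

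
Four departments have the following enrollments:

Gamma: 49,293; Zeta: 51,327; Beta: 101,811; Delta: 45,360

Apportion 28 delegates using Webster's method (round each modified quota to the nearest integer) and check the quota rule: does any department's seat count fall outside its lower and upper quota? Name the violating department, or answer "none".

none

Standard quotas: Gamma 5.570, Zeta 5.800, Beta 11.504, Delta 5.126.
Webster allocation: Gamma 6, Zeta 6, Beta 11, Delta 5.
Every allocation lies between the lower and upper quota.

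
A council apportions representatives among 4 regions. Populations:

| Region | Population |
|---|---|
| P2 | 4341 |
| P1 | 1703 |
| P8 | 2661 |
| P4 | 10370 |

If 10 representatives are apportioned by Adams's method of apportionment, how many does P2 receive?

2

Standard divisor 19075/10 ≈ 1907.5; standard quotas: P2 2.276, P1 0.893, P8 1.395, P4 5.436.
Rounding up gives 3, 1, 2, 6 = 12 seats, so the divisor must be adjusted.
With modified divisor 2400: modified quotas P2 1.809, P1 0.710, P8 1.109, P4 4.321.
Rounding up: P2 2, P1 1, P8 2, P4 5 (total 10).
P2 receives 2.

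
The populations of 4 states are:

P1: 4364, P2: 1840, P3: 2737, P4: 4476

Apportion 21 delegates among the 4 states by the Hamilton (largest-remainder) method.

Standard divisor: 13417 ÷ 21 ≈ 638.905.
Standard quotas: P1 6.830, P2 2.880, P3 4.284, P4 7.006.
Lower quotas: P1 6, P2 2, P3 4, P4 7 (sum 19, leaving 2 seats).
Remainders in descending order: P2 0.880, P1 0.830, P3 0.284, P4 0.006.
The surplus seats go to P2, P1.

P1 7, P2 3, P3 4, P4 7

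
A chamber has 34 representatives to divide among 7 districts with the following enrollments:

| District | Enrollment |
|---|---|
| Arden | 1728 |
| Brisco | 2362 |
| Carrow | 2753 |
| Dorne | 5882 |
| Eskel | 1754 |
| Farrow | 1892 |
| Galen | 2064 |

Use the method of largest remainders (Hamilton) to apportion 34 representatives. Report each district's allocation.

Arden 3, Brisco 4, Carrow 5, Dorne 11, Eskel 3, Farrow 4, Galen 4

Total 18435; standard divisor 18435/34 ≈ 542.206.
Standard quotas: Arden 3.1870, Brisco 4.3563, Carrow 5.0774, Dorne 10.8483, Eskel 3.2349, Farrow 3.4894, Galen 3.8067.
Lower quotas: Arden 3, Brisco 4, Carrow 5, Dorne 10, Eskel 3, Farrow 3, Galen 3 (sum 31, leaving 3 seats).
Remainders in descending order: Dorne 0.8483, Galen 0.8067, Farrow 0.4894, Brisco 0.3563, Eskel 0.2349, Arden 0.1870, Carrow 0.0774.
Largest remainders: Dorne, Galen, Farrow receive the extra seats.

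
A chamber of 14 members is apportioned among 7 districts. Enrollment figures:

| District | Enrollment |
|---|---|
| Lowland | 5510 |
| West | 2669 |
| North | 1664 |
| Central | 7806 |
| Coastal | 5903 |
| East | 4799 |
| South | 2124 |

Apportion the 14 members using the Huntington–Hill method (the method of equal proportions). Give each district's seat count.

Lowland 2, West 1, North 1, Central 4, Coastal 3, East 2, South 1

With divisor 2251: modified quotas Lowland 2.448, West 1.186, North 0.739, Central 3.468, Coastal 2.622, East 2.132, South 0.944.
Geometric-mean thresholds: Lowland √(2·3)=2.449, West √(1·2)=1.414, North (min 1), Central √(3·4)=3.464, Coastal √(2·3)=2.449, East √(2·3)=2.449, South (min 1).
Each quota rounded against its threshold gives Lowland 2, West 1, North 1, Central 4, Coastal 3, East 2, South 1 (total 14).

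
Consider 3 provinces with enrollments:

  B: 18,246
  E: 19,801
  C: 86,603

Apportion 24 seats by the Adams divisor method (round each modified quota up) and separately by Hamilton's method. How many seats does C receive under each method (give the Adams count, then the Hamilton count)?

16 and 17

Adams: B 4, E 4, C 16.
Hamilton: B 3, E 4, C 17.
C gets 16 under Adams and 17 under Hamilton.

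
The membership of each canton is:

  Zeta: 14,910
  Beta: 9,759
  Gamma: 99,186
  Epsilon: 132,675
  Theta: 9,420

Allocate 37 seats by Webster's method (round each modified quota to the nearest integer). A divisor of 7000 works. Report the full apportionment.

Zeta 2, Beta 1, Gamma 14, Epsilon 19, Theta 1

With modified divisor 7000: modified quotas Zeta 2.130, Beta 1.394, Gamma 14.169, Epsilon 18.954, Theta 1.346.
Rounding to the nearest integer: Zeta 2, Beta 1, Gamma 14, Epsilon 19, Theta 1 (total 37).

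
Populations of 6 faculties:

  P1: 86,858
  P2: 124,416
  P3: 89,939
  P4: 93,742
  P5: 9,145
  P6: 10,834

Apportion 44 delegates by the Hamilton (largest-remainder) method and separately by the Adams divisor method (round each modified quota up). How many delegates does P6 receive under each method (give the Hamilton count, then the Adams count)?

1 and 2

Hamilton: P1 9, P2 13, P3 10, P4 10, P5 1, P6 1.
Adams: P1 9, P2 13, P3 9, P4 10, P5 1, P6 2.
P6 gets 1 under Hamilton and 2 under Adams.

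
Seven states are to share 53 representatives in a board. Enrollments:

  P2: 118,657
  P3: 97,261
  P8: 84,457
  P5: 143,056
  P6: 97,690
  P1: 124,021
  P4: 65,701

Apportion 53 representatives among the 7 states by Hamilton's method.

P2 9, P3 7, P8 6, P5 10, P6 7, P1 9, P4 5

Standard divisor: 730843 ÷ 53 ≈ 13789.491.
Standard quotas: P2 8.6049, P3 7.0533, P8 6.1247, P5 10.3743, P6 7.0844, P1 8.9939, P4 4.7646.
Lower quotas: P2 8, P3 7, P8 6, P5 10, P6 7, P1 8, P4 4 (sum 50, leaving 3 seats).
Remainders in descending order: P1 0.9939, P4 0.7646, P2 0.6049, P5 0.3743, P8 0.1247, P6 0.0844, P3 0.0533.
Largest remainders: P1, P4, P2 receive the extra seats.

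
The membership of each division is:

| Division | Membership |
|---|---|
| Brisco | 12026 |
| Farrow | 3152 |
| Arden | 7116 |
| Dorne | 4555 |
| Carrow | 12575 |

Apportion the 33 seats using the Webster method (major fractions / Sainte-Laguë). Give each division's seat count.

Standard divisor 39424/33 ≈ 1194.667; standard quotas: Brisco 10.066, Farrow 2.638, Arden 5.956, Dorne 3.813, Carrow 10.526.
Rounding to the nearest integer gives 10, 3, 6, 4, 11 = 34 seats, so the divisor must be adjusted.
With modified divisor 1200: modified quotas Brisco 10.022, Farrow 2.627, Arden 5.930, Dorne 3.796, Carrow 10.479.
Rounding to the nearest integer: Brisco 10, Farrow 3, Arden 6, Dorne 4, Carrow 10 (total 33).

Brisco 10, Farrow 3, Arden 6, Dorne 4, Carrow 10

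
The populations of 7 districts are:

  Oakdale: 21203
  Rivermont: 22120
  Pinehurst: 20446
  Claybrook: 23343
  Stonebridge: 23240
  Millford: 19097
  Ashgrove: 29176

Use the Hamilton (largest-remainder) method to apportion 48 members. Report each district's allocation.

The standard divisor is 158625/48 ≈ 3304.688.
Standard quotas: Oakdale 6.4160, Rivermont 6.6935, Pinehurst 6.1870, Claybrook 7.0636, Stonebridge 7.0324, Millford 5.7788, Ashgrove 8.8287.
Lower quotas: Oakdale 6, Rivermont 6, Pinehurst 6, Claybrook 7, Stonebridge 7, Millford 5, Ashgrove 8 (sum 45, leaving 3 seats).
Remainders in descending order: Ashgrove 0.8287, Millford 0.7788, Rivermont 0.6935, Oakdale 0.4160, Pinehurst 0.1870, Claybrook 0.0636, Stonebridge 0.0324.
Largest remainders: Ashgrove, Millford, Rivermont receive the extra seats.

Oakdale: 6, Rivermont: 7, Pinehurst: 6, Claybrook: 7, Stonebridge: 7, Millford: 6, Ashgrove: 9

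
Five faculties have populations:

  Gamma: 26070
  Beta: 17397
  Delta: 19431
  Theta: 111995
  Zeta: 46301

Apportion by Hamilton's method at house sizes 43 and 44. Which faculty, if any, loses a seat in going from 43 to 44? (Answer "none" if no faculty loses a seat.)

At 43 seats: Gamma 5, Beta 3, Delta 4, Theta 22, Zeta 9.
At 44 seats: Gamma 5, Beta 4, Delta 4, Theta 22, Zeta 9.
No faculty's allocation decreased.

none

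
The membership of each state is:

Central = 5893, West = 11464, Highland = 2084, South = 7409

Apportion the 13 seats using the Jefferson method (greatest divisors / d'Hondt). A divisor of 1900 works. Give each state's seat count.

Central=3; West=6; Highland=1; South=3

With modified divisor 1900: modified quotas Central 3.102, West 6.034, Highland 1.097, South 3.899.
Rounding down: Central 3, West 6, Highland 1, South 3 (total 13).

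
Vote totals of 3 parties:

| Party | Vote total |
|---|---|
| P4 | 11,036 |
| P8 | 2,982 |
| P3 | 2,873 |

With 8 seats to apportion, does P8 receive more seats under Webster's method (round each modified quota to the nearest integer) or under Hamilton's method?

Hamilton

Webster: P4 6, P8 1, P3 1.
Hamilton: P4 5, P8 2, P3 1.
P8 gets 1 under Webster and 2 under Hamilton.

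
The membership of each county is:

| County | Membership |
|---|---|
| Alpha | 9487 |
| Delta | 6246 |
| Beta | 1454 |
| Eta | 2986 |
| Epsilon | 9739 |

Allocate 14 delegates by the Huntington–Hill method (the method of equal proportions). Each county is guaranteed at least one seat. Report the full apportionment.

With divisor 2150: modified quotas Alpha 4.413, Delta 2.905, Beta 0.676, Eta 1.389, Epsilon 4.530.
Geometric-mean thresholds: Alpha √(4·5)=4.472, Delta √(2·3)=2.449, Beta (min 1), Eta √(1·2)=1.414, Epsilon √(4·5)=4.472.
Each quota rounded against its threshold gives Alpha 4, Delta 3, Beta 1, Eta 1, Epsilon 5 (total 14).

Alpha=4; Delta=3; Beta=1; Eta=1; Epsilon=5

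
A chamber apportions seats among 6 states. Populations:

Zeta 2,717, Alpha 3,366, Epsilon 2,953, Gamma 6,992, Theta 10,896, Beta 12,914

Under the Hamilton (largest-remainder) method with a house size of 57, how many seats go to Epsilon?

4

Standard divisor: 39838 ÷ 57 ≈ 698.912.
Standard quotas: Zeta 3.8875, Alpha 4.8161, Epsilon 4.2251, Gamma 10.0041, Theta 15.5899, Beta 18.4773.
Lower quotas: Zeta 3, Alpha 4, Epsilon 4, Gamma 10, Theta 15, Beta 18 (sum 54, leaving 3 seats).
Remainders in descending order: Zeta 0.8875, Alpha 0.8161, Theta 0.5899, Beta 0.4773, Epsilon 0.2251, Gamma 0.0041.
The surplus seats go to Zeta, Alpha, Theta.
Epsilon receives 4.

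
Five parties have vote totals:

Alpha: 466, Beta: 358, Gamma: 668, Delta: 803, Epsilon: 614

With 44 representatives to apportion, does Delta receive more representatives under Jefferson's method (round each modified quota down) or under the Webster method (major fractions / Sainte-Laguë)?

Jefferson: Alpha 7, Beta 5, Gamma 10, Delta 13, Epsilon 9.
Webster: Alpha 7, Beta 6, Gamma 10, Delta 12, Epsilon 9.
Delta gets 13 under Jefferson and 12 under Webster.

Jefferson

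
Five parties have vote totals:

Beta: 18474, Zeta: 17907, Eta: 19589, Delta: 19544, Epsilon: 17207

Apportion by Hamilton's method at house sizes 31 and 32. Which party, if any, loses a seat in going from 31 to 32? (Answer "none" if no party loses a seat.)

none

At 31 seats: Beta 6, Zeta 6, Eta 7, Delta 6, Epsilon 6.
At 32 seats: Beta 6, Zeta 6, Eta 7, Delta 7, Epsilon 6.
No party's allocation decreased.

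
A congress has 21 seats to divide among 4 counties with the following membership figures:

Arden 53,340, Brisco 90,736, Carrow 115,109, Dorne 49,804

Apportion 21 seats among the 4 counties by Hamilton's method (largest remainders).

Arden 4, Brisco 6, Carrow 8, Dorne 3

The standard divisor is 308989/21 ≈ 14713.762.
Standard quotas: Arden 3.6252, Brisco 6.1667, Carrow 7.8232, Dorne 3.3849.
Lower quotas: Arden 3, Brisco 6, Carrow 7, Dorne 3 (sum 19, leaving 2 seats).
Remainders in descending order: Carrow 0.8232, Arden 0.6252, Dorne 0.3849, Brisco 0.1667.
The surplus seats go to Carrow, Arden.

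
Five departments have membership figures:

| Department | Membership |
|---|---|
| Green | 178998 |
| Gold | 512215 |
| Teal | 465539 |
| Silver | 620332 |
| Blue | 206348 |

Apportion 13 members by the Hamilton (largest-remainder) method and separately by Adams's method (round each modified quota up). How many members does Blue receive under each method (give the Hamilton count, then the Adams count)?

1 and 2

Hamilton: Green 1, Gold 4, Teal 3, Silver 4, Blue 1.
Adams: Green 1, Gold 3, Teal 3, Silver 4, Blue 2.
Blue gets 1 under Hamilton and 2 under Adams.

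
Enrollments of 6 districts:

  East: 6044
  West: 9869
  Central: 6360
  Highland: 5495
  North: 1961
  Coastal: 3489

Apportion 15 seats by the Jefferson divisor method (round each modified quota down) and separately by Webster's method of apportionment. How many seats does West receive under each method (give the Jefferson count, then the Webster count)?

5 and 4

Jefferson: East 3, West 5, Central 3, Highland 2, North 1, Coastal 1.
Webster: East 3, West 4, Central 3, Highland 2, North 1, Coastal 2.
West gets 5 under Jefferson and 4 under Webster.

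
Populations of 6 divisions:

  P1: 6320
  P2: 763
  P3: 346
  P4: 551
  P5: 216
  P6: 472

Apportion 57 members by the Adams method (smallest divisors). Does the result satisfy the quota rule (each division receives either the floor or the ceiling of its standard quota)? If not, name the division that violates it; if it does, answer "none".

Standard quotas: P1 41.560, P2 5.017, P3 2.275, P4 3.623, P5 1.420, P6 3.104.
Adams allocation: P1 40, P2 5, P3 3, P4 4, P5 2, P6 3.
P1 has quota 41.560 (lower 41, upper 42) but receives 40 — outside the quota interval.

P1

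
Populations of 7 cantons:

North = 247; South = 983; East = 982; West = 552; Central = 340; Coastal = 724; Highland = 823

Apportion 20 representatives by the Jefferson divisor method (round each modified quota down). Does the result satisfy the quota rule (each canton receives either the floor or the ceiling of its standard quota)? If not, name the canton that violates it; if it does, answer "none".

Standard quotas: North 1.062, South 4.227, East 4.223, West 2.374, Central 1.462, Coastal 3.113, Highland 3.539.
Jefferson allocation: North 1, South 5, East 4, West 2, Central 1, Coastal 3, Highland 4.
Every allocation lies between the lower and upper quota.

none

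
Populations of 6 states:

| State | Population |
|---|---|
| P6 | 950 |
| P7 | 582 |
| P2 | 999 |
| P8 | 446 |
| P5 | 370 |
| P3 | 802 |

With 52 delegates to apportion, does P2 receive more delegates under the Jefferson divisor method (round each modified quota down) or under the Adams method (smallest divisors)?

Jefferson

Jefferson: P6 12, P7 7, P2 13, P8 6, P5 4, P3 10.
Adams: P6 12, P7 7, P2 12, P8 6, P5 5, P3 10.
P2 gets 13 under Jefferson and 12 under Adams.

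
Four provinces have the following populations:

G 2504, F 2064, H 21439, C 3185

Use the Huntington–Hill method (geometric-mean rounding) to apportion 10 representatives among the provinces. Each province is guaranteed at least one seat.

With divisor 3087: modified quotas G 0.811, F 0.669, H 6.945, C 1.032.
Geometric-mean thresholds: G (min 1), F (min 1), H √(6·7)=6.481, C √(1·2)=1.414.
Each quota rounded against its threshold gives G 1, F 1, H 7, C 1 (total 10).

G=1, F=1, H=7, C=1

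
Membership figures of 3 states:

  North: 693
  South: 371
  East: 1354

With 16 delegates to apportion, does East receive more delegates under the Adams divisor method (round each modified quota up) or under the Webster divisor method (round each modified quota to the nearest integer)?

Webster

Adams: North 5, South 3, East 8.
Webster: North 5, South 2, East 9.
East gets 8 under Adams and 9 under Webster.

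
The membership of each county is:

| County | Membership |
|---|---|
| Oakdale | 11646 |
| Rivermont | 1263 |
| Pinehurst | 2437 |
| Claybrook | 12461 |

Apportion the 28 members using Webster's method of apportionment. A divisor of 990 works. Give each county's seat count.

Oakdale 12, Rivermont 1, Pinehurst 2, Claybrook 13

With modified divisor 990: modified quotas Oakdale 11.764, Rivermont 1.276, Pinehurst 2.462, Claybrook 12.587.
Rounding to the nearest integer: Oakdale 12, Rivermont 1, Pinehurst 2, Claybrook 13 (total 28).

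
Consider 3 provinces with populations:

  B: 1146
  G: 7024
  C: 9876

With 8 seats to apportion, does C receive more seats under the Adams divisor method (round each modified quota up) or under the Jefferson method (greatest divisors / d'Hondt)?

Adams: B 1, G 3, C 4.
Jefferson: B 0, G 3, C 5.
C gets 4 under Adams and 5 under Jefferson.

Jefferson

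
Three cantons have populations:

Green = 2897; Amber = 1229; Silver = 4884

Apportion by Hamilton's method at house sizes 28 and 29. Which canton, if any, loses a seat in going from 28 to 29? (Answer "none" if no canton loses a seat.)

At 28 seats: Green 9, Amber 4, Silver 15.
At 29 seats: Green 9, Amber 4, Silver 16.
No canton's allocation decreased.

none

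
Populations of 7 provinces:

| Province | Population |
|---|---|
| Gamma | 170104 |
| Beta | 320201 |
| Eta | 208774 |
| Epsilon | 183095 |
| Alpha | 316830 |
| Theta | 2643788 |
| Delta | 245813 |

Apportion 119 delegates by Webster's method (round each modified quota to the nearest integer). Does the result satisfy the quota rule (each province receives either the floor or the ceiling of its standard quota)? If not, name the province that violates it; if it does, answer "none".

Theta

Standard quotas: Gamma 4.951, Beta 9.320, Eta 6.076, Epsilon 5.329, Alpha 9.221, Theta 76.948, Delta 7.154.
Webster allocation: Gamma 5, Beta 9, Eta 6, Epsilon 5, Alpha 9, Theta 78, Delta 7.
Theta has quota 76.948 (lower 76, upper 77) but receives 78 — outside the quota interval.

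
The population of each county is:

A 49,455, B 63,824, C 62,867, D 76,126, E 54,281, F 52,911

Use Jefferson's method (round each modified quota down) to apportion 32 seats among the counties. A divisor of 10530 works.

A 4, B 6, C 5, D 7, E 5, F 5

With modified divisor 10530: modified quotas A 4.697, B 6.061, C 5.970, D 7.229, E 5.155, F 5.025.
Rounding down: A 4, B 6, C 5, D 7, E 5, F 5 (total 32).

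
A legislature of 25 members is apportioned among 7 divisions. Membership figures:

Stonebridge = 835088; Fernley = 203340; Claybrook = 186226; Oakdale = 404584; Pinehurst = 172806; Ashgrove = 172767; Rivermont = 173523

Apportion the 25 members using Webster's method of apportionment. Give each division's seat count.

Standard divisor 2148334/25 ≈ 85933.36; standard quotas: Stonebridge 9.718, Fernley 2.366, Claybrook 2.167, Oakdale 4.708, Pinehurst 2.011, Ashgrove 2.010, Rivermont 2.019.
Rounding to the nearest integer gives Stonebridge 10, Fernley 2, Claybrook 2, Oakdale 5, Pinehurst 2, Ashgrove 2, Rivermont 2 — total 25, matching the house size, so no adjustment is needed.

Stonebridge=10, Fernley=2, Claybrook=2, Oakdale=5, Pinehurst=2, Ashgrove=2, Rivermont=2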